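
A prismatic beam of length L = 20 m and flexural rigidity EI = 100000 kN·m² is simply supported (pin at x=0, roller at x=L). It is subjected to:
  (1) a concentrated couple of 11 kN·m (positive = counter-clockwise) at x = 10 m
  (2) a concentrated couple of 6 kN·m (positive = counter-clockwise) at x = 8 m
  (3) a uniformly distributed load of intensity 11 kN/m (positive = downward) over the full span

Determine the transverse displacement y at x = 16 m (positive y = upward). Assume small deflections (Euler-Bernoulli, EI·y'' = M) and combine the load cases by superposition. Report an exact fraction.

y(16) = -101561/750000 m

Load 1 — applied couple M₀=11 kN·m at a=10 m (b=L-a=10):
  y_1 = (M₀x³/(6L)-M₀(x-a)²/2+C₁x)/EI  [x>a] with C₁=M₀(3b²-L²)/(6L)=-55/6 = (11·16³/(6·20)-11·(16-10)²/2+(-55/6)·16)/100000 = 77/250000 m
Load 2 — applied couple M₀=6 kN·m at a=8 m (b=L-a=12):
  y_2 = (M₀x³/(6L)-M₀(x-a)²/2+C₁x)/EI  [x>a] with C₁=M₀(3b²-L²)/(6L)=8/5 = (6·16³/(6·20)-6·(16-8)²/2+(8/5)·16)/100000 = 6/15625 m
Load 3 — uniform load w=11 kN/m over full span:
  y_3 = -wx(L³-2Lx²+x³)/(24EI) = -11·16·(20³-2·20·16²+16³)/(24·100000) = -1276/9375 m
Superposition: y = Σ y_i = -101561/750000 m ≈ -0.135415 m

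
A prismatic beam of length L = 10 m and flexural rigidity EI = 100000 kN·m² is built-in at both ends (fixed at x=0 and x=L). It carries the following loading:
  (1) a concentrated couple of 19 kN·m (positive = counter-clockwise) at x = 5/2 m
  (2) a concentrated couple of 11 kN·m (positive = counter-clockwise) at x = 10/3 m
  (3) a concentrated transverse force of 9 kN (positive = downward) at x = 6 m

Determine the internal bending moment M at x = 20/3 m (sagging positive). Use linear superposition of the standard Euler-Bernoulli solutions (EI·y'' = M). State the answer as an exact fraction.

Load 1 — applied couple M₀=19 kN·m at a=5/2 m (b=L-a=15/2):
  M_1 = R_Ax - M_A - M₀  [x>a] with R_A=171/80, M_A=-57/16 = (171/80)·(20/3) - (-57/16) - 19 = -19/16 kN·m
Load 2 — applied couple M₀=11 kN·m at a=10/3 m (b=L-a=20/3):
  M_2 = R_Ax - M_A - M₀  [x>a] with R_A=22/15, M_A=0 = (22/15)·(20/3) - 0 - 11 = -11/9 kN·m
Load 3 — point force P=9 kN at a=6 m (b=L-a=4):
  M_3 = Pa²(a+3b)(L-x)/L³ - Pa²b/L²  [x>a] = 9·6²·(6+3·4)·(10-(20/3))/10³ - 9·6²·4/10² = 162/25 kN·m
Superposition: M = Σ M_i = 14653/3600 kN·m ≈ 4.070278 kN·m

M(20/3) = 14653/3600 kN·m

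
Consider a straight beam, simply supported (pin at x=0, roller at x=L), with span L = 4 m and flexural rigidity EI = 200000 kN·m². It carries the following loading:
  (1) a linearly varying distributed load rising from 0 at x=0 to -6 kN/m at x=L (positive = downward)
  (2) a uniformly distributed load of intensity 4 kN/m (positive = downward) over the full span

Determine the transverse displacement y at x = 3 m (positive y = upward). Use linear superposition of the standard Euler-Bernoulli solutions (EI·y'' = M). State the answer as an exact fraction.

y(3) = -33/3200000 m

Load 1 — triangular load w₀=-6 kN/m (0→w₀ over full span):
  y_1 = -w₀x(7L⁴-10L²x²+3x⁴)/(360LEI) = -(-6)·3·(7·4⁴-10·4²·3²+3·3⁴)/(360·4·200000) = 119/3200000 m
Load 2 — uniform load w=4 kN/m over full span:
  y_2 = -wx(L³-2Lx²+x³)/(24EI) = -4·3·(4³-2·4·3²+3³)/(24·200000) = -19/400000 m
Superposition: y = Σ y_i = -33/3200000 m ≈ -0.000010 m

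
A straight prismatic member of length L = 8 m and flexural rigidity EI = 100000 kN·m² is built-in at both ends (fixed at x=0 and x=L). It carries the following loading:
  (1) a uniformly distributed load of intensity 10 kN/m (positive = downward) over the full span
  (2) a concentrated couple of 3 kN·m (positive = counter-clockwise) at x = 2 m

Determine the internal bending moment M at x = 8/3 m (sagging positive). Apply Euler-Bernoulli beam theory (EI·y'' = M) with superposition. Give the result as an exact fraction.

Load 1 — uniform load w=10 kN/m over full span:
  M_1 = wLx/2 - wL²/12 - wx²/2 = 10·8·(8/3)/2 - 10·8²/12 - 10·(8/3)²/2 = 160/9 kN·m
Load 2 — applied couple M₀=3 kN·m at a=2 m (b=L-a=6):
  M_2 = R_Ax - M_A - M₀  [x>a] with R_A=27/64, M_A=-9/16 = (27/64)·(8/3) - (-9/16) - 3 = -21/16 kN·m
Superposition: M = Σ M_i = 2371/144 kN·m ≈ 16.465278 kN·m

M(8/3) = 2371/144 kN·m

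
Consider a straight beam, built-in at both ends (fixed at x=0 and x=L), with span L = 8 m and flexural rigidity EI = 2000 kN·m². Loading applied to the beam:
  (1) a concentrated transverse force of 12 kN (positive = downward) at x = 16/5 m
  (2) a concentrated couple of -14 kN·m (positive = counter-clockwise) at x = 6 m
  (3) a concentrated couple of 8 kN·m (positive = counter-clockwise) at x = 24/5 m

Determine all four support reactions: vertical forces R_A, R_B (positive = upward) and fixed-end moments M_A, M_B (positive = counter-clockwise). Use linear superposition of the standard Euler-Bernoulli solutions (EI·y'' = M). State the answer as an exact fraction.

Load 1 — point force P=12 kN at a=16/5 m (b=L-a=24/5):
  R_A = Pb²(3a+b)/L³ = 12·(24/5)²·(3·(16/5)+(24/5))/8³ = 972/125 kN
  M_A = Pab²/L² = 12·(16/5)·(24/5)²/8² = 1728/125 kN·m
  R_B = Pa²(a+3b)/L³ = 12·(16/5)²·((16/5)+3·(24/5))/8³ = 528/125 kN
  M_B = -Pa²b/L² = -12·(16/5)²·(24/5)/8² = -1152/125 kN·m
Load 2 — applied couple M₀=-14 kN·m at a=6 m (b=L-a=2):
  R_A = 6M₀ab/L³ = 6·(-14)·6·2/8³ = -63/32 kN
  M_A = M₀b(2a-b)/L² = (-14)·2·(2·6-2)/8² = -35/8 kN·m
  R_B = -6M₀ab/L³ = -6·(-14)·6·2/8³ = 63/32 kN
  M_B = M₀a(2b-a)/L² = (-14)·6·(2·2-6)/8² = 21/8 kN·m
Load 3 — applied couple M₀=8 kN·m at a=24/5 m (b=L-a=16/5):
  R_A = 6M₀ab/L³ = 6·8·(24/5)·(16/5)/8³ = 36/25 kN
  M_A = M₀b(2a-b)/L² = 8·(16/5)·(2·(24/5)-(16/5))/8² = 64/25 kN·m
  R_B = -6M₀ab/L³ = -6·8·(24/5)·(16/5)/8³ = -36/25 kN
  M_B = M₀a(2b-a)/L² = 8·(24/5)·(2·(16/5)-(24/5))/8² = 24/25 kN·m
Superposition: R_A = 28989/4000 kN, M_A = 12009/1000 kN·m, R_B = 19011/4000 kN, M_B = -5631/1000 kN·m

R_A = 28989/4000 kN, M_A = 12009/1000 kN·m, R_B = 19011/4000 kN, M_B = -5631/1000 kN·m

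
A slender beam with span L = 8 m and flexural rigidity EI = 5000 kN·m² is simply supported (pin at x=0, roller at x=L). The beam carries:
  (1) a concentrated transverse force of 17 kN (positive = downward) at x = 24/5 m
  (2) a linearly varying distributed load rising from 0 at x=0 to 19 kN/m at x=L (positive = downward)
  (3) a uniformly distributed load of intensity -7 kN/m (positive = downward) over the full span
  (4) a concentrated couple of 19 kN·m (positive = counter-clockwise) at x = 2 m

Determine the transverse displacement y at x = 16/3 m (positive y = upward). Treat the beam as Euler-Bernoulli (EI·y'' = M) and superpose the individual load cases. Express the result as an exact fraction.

Load 1 — point force P=17 kN at a=24/5 m (b=L-a=16/5):
  y_1 = -Pa(L-x)(2Lx-a²-x²)/(6LEI)  [x>a] = -17·(24/5)·(8-(16/3))·(2·8·(16/3)-(24/5)²-(16/3)²)/(6·8·5000) = -64736/2109375 m
Load 2 — triangular load w₀=19 kN/m (0→w₀ over full span):
  y_2 = -w₀x(7L⁴-10L²x²+3x⁴)/(360LEI) = -19·(16/3)·(7·8⁴-10·8²·(16/3)²+3·(16/3)⁴)/(360·8·5000) = -41344/455625 m
Load 3 — uniform load w=-7 kN/m over full span:
  y_3 = -wx(L³-2Lx²+x³)/(24EI) = -(-7)·(16/3)·(8³-2·8·(16/3)²+(16/3)³)/(24·5000) = 9856/151875 m
Load 4 — applied couple M₀=19 kN·m at a=2 m (b=L-a=6):
  y_4 = (M₀x³/(6L)-M₀(x-a)²/2+C₁x)/EI  [x>a] with C₁=M₀(3b²-L²)/(6L)=209/12 = (19·(16/3)³/(6·8)-19·((16/3)-2)²/2+(209/12)·(16/3))/5000 = 1919/202500 m
Superposition: y = Σ y_i = -10720613/227812500 m ≈ -0.047059 m

y(16/3) = -10720613/227812500 m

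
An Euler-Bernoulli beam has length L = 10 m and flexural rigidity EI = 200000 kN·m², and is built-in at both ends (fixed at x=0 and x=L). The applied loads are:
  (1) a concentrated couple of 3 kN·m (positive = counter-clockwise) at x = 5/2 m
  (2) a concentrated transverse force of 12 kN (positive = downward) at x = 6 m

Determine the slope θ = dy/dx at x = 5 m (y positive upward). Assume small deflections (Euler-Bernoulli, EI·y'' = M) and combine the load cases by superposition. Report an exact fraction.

Load 1 — applied couple M₀=3 kN·m at a=5/2 m (b=L-a=15/2):
  θ_1 = (R_Ax²/2 - M_Ax - M₀(x-a))/EI  [x>a] with R_A=27/80, M_A=-9/16 = ((27/80)·5²/2 - (-9/16)·5 - 3·(5-(5/2)))/200000 = -3/1280000 rad
Load 2 — point force P=12 kN at a=6 m (b=L-a=4):
  θ_2 = -Pb²x(2aL-(3a+b)x)/(2L³EI)  [x≤a] = -12·4²·5·(2·6·10-(3·6+4)·5)/(2·10³·200000) = -3/125000 rad
Superposition: θ = Σ θ_i = -843/32000000 rad ≈ -0.000026 rad

θ(5) = -843/32000000 rad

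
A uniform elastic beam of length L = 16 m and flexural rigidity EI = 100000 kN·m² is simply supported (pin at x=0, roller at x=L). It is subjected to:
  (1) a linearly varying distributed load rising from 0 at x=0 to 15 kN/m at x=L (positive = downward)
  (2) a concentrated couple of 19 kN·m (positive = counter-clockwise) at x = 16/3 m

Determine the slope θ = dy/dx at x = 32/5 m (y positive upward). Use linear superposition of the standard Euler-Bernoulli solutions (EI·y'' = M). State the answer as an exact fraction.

Load 1 — triangular load w₀=15 kN/m (0→w₀ over full span):
  θ_1 = -w₀(7L⁴-30L²x²+15x⁴)/(360LEI) = -15·(7·16⁴-30·16²·(32/5)²+15·(32/5)⁴)/(360·16·100000) = -5168/1171875 rad
Load 2 — applied couple M₀=19 kN·m at a=16/3 m (b=L-a=32/3):
  θ_2 = (M₀x²/(2L)-M₀(x-a)+C₁)/EI  [x>a] with C₁=M₀(3b²-L²)/(6L)=152/9 = (19·(32/5)²/(2·16)-19·((32/5)-(16/3))+(152/9))/100000 = 589/2812500 rad
Superposition: θ = Σ θ_i = -59071/14062500 rad ≈ -0.004201 rad

θ(32/5) = -59071/14062500 rad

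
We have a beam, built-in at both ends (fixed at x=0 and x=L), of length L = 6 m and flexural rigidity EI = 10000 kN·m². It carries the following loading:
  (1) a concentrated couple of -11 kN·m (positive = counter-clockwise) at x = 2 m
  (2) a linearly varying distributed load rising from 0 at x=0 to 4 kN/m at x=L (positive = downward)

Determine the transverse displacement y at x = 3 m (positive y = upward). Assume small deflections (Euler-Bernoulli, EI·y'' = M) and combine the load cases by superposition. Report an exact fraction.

y(3) = -49/40000 m

Load 1 — applied couple M₀=-11 kN·m at a=2 m (b=L-a=4):
  y_1 = (R_Ax³/6 - M_Ax²/2 - M₀(x-a)²/2)/EI  [x>a] with R_A=-22/9, M_A=0 = ((-22/9)·3³/6 - 0·3²/2 - (-11)·(3-2)²/2)/10000 = -11/20000 m
Load 2 — triangular load w₀=4 kN/m (0→w₀ over full span):
  y_2 = -w₀x²(L-x)²(x+2L)/(120LEI) = -4·3²·(6-3)²·(3+2·6)/(120·6·10000) = -27/40000 m
Superposition: y = Σ y_i = -49/40000 m ≈ -0.001225 m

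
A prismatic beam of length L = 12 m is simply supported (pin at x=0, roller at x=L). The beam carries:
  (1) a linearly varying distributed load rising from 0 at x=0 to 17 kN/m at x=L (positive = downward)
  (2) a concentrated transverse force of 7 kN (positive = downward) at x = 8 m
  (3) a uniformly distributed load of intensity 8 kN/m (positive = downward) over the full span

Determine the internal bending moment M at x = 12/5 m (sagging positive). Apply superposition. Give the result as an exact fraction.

Load 1 — triangular load w₀=17 kN/m (0→w₀ over full span):
  M_1 = w₀Lx/6 - w₀x³/(6L) = 17·12·(12/5)/6 - 17·(12/5)³/(6·12) = 9792/125 kN·m
Load 2 — point force P=7 kN at a=8 m (b=L-a=4):
  M_2 = Pbx/L  [x≤a] = 7·4·(12/5)/12 = 28/5 kN·m
Load 3 — uniform load w=8 kN/m over full span:
  M_3 = wx(L-x)/2 = 8·(12/5)·(12-(12/5))/2 = 2304/25 kN·m
Superposition: M = Σ M_i = 22012/125 kN·m ≈ 176.096000 kN·m

M(12/5) = 22012/125 kN·m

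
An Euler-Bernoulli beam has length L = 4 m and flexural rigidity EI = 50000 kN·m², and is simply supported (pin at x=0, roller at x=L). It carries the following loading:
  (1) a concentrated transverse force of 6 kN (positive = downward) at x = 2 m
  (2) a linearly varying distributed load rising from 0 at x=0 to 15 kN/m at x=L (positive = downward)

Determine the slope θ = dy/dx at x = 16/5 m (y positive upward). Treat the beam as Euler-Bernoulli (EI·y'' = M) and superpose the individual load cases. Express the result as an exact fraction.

Load 1 — point force P=6 kN at a=2 m (b=L-a=2):
  θ_1 = -Pa(2L²-6Lx+3x²+a²)/(6LEI)  [x>a] = -6·2·(2·4²-6·4·(16/5)+3·(16/5)²+2²)/(6·4·50000) = 63/625000 rad
Load 2 — triangular load w₀=15 kN/m (0→w₀ over full span):
  θ_2 = -w₀(7L⁴-30L²x²+15x⁴)/(360LEI) = -15·(7·4⁴-30·4²·(16/5)²+15·(16/5)⁴)/(360·4·50000) = 757/2343750 rad
Superposition: θ = Σ θ_i = 3973/9375000 rad ≈ 0.000424 rad

θ(16/5) = 3973/9375000 rad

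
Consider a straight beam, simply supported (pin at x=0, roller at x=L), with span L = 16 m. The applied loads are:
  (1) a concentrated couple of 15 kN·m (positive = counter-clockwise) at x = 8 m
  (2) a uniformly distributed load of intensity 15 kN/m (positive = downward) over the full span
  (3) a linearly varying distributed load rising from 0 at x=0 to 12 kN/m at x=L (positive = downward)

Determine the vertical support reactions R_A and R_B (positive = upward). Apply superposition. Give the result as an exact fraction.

Load 1 — applied couple M₀=15 kN·m at a=8 m (b=L-a=8):
  R_A = M₀/L = 15/16 kN
  R_B = -M₀/L = -15/16 kN
Load 2 — uniform load w=15 kN/m over full span:
  R_A = wL/2 = 15·16/2 = 120 kN
  R_B = wL/2 = 15·16/2 = 120 kN
Load 3 — triangular load w₀=12 kN/m (0→w₀ over full span):
  R_A = w₀L/6 = 12·16/6 = 32 kN
  R_B = w₀L/3 = 12·16/3 = 64 kN
Superposition: R_A = 2447/16 kN, R_B = 2929/16 kN

R_A = 2447/16 kN, R_B = 2929/16 kN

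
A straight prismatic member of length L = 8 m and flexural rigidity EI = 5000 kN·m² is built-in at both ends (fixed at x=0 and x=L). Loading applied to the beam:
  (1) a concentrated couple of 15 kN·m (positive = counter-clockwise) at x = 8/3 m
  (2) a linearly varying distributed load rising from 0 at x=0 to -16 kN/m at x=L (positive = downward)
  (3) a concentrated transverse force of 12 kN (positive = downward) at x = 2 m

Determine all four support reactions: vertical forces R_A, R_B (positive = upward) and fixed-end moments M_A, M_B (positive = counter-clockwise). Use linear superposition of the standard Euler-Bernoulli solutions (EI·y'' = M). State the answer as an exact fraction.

R_A = -263/40 kN, M_A = -619/30 kN·m, R_B = -1817/40 kN, M_B = 517/10 kN·m

Load 1 — applied couple M₀=15 kN·m at a=8/3 m (b=L-a=16/3):
  R_A = 6M₀ab/L³ = 6·15·(8/3)·(16/3)/8³ = 5/2 kN
  M_A = M₀b(2a-b)/L² = 15·(16/3)·(2·(8/3)-(16/3))/8² = 0 kN·m
  R_B = -6M₀ab/L³ = -6·15·(8/3)·(16/3)/8³ = -5/2 kN
  M_B = M₀a(2b-a)/L² = 15·(8/3)·(2·(16/3)-(8/3))/8² = 5 kN·m
Load 2 — triangular load w₀=-16 kN/m (0→w₀ over full span):
  R_A = 3w₀L/20 = 3·(-16)·8/20 = -96/5 kN
  M_A = w₀L²/30 = (-16)·8²/30 = -512/15 kN·m
  R_B = 7w₀L/20 = 7·(-16)·8/20 = -224/5 kN
  M_B = -w₀L²/20 = -(-16)·8²/20 = 256/5 kN·m
Load 3 — point force P=12 kN at a=2 m (b=L-a=6):
  R_A = Pb²(3a+b)/L³ = 12·6²·(3·2+6)/8³ = 81/8 kN
  M_A = Pab²/L² = 12·2·6²/8² = 27/2 kN·m
  R_B = Pa²(a+3b)/L³ = 12·2²·(2+3·6)/8³ = 15/8 kN
  M_B = -Pa²b/L² = -12·2²·6/8² = -9/2 kN·m
Superposition: R_A = -263/40 kN, M_A = -619/30 kN·m, R_B = -1817/40 kN, M_B = 517/10 kN·m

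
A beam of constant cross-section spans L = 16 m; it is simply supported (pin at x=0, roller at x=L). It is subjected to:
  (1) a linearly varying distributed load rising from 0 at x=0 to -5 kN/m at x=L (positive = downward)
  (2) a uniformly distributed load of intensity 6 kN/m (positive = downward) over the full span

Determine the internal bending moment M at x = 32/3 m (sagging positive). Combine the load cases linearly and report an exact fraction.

M(32/3) = 7424/81 kN·m

Load 1 — triangular load w₀=-5 kN/m (0→w₀ over full span):
  M_1 = w₀Lx/6 - w₀x³/(6L) = (-5)·16·(32/3)/6 - (-5)·(32/3)³/(6·16) = -6400/81 kN·m
Load 2 — uniform load w=6 kN/m over full span:
  M_2 = wx(L-x)/2 = 6·(32/3)·(16-(32/3))/2 = 512/3 kN·m
Superposition: M = Σ M_i = 7424/81 kN·m ≈ 91.654321 kN·m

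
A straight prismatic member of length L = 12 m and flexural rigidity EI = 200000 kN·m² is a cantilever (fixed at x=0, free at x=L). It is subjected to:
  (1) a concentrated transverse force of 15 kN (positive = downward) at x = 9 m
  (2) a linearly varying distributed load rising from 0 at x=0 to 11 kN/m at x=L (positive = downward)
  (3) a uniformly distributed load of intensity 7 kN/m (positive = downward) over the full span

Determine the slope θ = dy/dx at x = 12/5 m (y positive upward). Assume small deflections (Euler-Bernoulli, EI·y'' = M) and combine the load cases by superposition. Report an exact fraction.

θ(12/5) = -366093/31250000 rad

Load 1 — point force P=15 kN at a=9 m (b=L-a=3):
  θ_1 = -Px(2a-x)/(2EI)  [x≤a] = -15·(12/5)·(2·9-(12/5))/(2·200000) = -351/250000 rad
Load 2 — triangular load w₀=11 kN/m (0→w₀ over full span):
  θ_2 = (w₀Lx²/4-w₀L²x/3-w₀x⁴/(24L))/EI = (11·12·(12/5)²/4-11·12²·(12/5)/3-11·(12/5)⁴/(24·12))/200000 = -84249/15625000 rad
Load 3 — uniform load w=7 kN/m over full span:
  θ_3 = -wx(x²-3Lx+3L²)/(6EI) = -7·(12/5)·((12/5)²-3·12·(12/5)+3·12²)/(6·200000) = -3843/781250 rad
Superposition: θ = Σ θ_i = -366093/31250000 rad ≈ -0.011715 rad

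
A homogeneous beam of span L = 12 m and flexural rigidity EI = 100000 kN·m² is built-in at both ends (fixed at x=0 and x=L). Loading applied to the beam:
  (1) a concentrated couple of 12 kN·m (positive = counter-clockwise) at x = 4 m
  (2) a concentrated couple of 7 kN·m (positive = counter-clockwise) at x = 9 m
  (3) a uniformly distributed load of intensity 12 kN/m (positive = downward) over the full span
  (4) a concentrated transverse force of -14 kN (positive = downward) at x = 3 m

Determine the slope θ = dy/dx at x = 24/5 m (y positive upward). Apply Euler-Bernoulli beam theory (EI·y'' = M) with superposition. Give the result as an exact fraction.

Load 1 — applied couple M₀=12 kN·m at a=4 m (b=L-a=8):
  θ_1 = (R_Ax²/2 - M_Ax - M₀(x-a))/EI  [x>a] with R_A=4/3, M_A=0 = ((4/3)·(24/5)²/2 - 0·(24/5) - 12·((24/5)-4))/100000 = 9/156250 rad
Load 2 — applied couple M₀=7 kN·m at a=9 m (b=L-a=3):
  θ_2 = (R_Ax²/2 - M_Ax)/EI  [x≤a] with R_A=21/32, M_A=35/16 = ((21/32)·(24/5)²/2 - (35/16)·(24/5))/100000 = -147/5000000 rad
Load 3 — uniform load w=12 kN/m over full span:
  θ_3 = -wx(L-x)(L-2x)/(12EI) = -12·(24/5)·(12-(24/5))·(12-2·(24/5))/(12·100000) = -324/390625 rad
Load 4 — point force P=-14 kN at a=3 m (b=L-a=9):
  θ_4 = Pa²(L-x)(2bL-(3b+a)(L-x))/(2L³EI)  [x>a] = (-14)·3²·(12-(24/5))·(2·9·12-(3·9+3)·(12-(24/5)))/(2·12³·100000) = 0 rad
Superposition: θ = Σ θ_i = -20031/25000000 rad ≈ -0.000801 rad

θ(24/5) = -20031/25000000 rad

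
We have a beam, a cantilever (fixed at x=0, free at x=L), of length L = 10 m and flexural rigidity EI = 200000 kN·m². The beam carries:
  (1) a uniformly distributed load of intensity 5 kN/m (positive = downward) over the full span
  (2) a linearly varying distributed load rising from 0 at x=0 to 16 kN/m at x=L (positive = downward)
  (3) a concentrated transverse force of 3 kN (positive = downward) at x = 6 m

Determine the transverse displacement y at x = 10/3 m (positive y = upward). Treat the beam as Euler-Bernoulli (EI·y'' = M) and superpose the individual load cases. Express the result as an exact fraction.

y(10/3) = -53393/2916000 m

Load 1 — uniform load w=5 kN/m over full span:
  y_1 = -wx²(x²-4Lx+6L²)/(24EI) = -5·(10/3)²·((10/3)²-4·10·(10/3)+6·10²)/(24·200000) = -43/7776 m
Load 2 — triangular load w₀=16 kN/m (0→w₀ over full span):
  y_2 = (w₀Lx³/12-w₀L²x²/6-w₀x⁵/(120L))/EI = (16·10·(10/3)³/12-16·10²·(10/3)²/6-16·(10/3)⁵/(120·10))/200000 = -451/36450 m
Load 3 — point force P=3 kN at a=6 m (b=L-a=4):
  y_3 = -Px²(3a-x)/(6EI)  [x≤a] = -3·(10/3)²·(3·6-(10/3))/(6·200000) = -11/27000 m
Superposition: y = Σ y_i = -53393/2916000 m ≈ -0.018310 m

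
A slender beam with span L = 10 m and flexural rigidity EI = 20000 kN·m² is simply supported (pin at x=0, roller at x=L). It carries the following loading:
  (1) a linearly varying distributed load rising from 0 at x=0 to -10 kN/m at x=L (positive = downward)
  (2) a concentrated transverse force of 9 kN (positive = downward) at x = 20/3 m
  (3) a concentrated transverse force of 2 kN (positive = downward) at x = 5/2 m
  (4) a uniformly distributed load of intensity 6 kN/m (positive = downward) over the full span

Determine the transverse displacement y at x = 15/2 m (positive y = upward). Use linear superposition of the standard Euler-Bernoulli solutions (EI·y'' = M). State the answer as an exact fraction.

Load 1 — triangular load w₀=-10 kN/m (0→w₀ over full span):
  y_1 = -w₀x(7L⁴-10L²x²+3x⁴)/(360LEI) = -(-10)·(15/2)·(7·10⁴-10·10²·(15/2)²+3·(15/2)⁴)/(360·10·20000) = 595/24576 m
Load 2 — point force P=9 kN at a=20/3 m (b=L-a=10/3):
  y_2 = -Pa(L-x)(2Lx-a²-x²)/(6LEI)  [x>a] = -9·(20/3)·(10-(15/2))·(2·10·(15/2)-(20/3)²-(15/2)²)/(6·10·20000) = -71/11520 m
Load 3 — point force P=2 kN at a=5/2 m (b=L-a=15/2):
  y_3 = -Pa(L-x)(2Lx-a²-x²)/(6LEI)  [x>a] = -2·(5/2)·(10-(15/2))·(2·10·(15/2)-(5/2)²-(15/2)²)/(6·10·20000) = -7/7680 m
Load 4 — uniform load w=6 kN/m over full span:
  y_4 = -wx(L³-2Lx²+x³)/(24EI) = -6·(15/2)·(10³-2·10·(15/2)²+(15/2)³)/(24·20000) = -57/2048 m
Superposition: y = Σ y_i = -3943/368640 m ≈ -0.010696 m

y(15/2) = -3943/368640 m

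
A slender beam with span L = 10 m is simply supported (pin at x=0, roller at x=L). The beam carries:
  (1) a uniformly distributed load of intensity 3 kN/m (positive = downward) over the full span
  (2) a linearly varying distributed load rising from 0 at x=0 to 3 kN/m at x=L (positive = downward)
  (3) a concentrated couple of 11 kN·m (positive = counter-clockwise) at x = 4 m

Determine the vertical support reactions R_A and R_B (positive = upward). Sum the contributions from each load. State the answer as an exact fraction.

Load 1 — uniform load w=3 kN/m over full span:
  R_A = wL/2 = 3·10/2 = 15 kN
  R_B = wL/2 = 3·10/2 = 15 kN
Load 2 — triangular load w₀=3 kN/m (0→w₀ over full span):
  R_A = w₀L/6 = 3·10/6 = 5 kN
  R_B = w₀L/3 = 3·10/3 = 10 kN
Load 3 — applied couple M₀=11 kN·m at a=4 m (b=L-a=6):
  R_A = M₀/L = 11/10 kN
  R_B = -M₀/L = -11/10 kN
Superposition: R_A = 211/10 kN, R_B = 239/10 kN

R_A = 211/10 kN, R_B = 239/10 kN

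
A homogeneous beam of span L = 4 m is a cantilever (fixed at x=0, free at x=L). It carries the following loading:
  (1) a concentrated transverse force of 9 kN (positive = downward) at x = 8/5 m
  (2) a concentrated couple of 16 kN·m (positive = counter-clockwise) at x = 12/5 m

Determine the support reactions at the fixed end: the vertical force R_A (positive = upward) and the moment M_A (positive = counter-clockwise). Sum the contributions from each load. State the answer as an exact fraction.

R_A = 9 kN, M_A = -8/5 kN·m

Load 1 — point force P=9 kN at a=8/5 m (b=L-a=12/5):
  R_A = P = 9 kN
  M_A = Pa = 9·(8/5) = 72/5 kN·m
Load 2 — applied couple M₀=16 kN·m at a=12/5 m (b=L-a=8/5):
  R_A = 0 kN
  M_A = -M₀ = -16 kN·m
Superposition: R_A = 9 kN, M_A = -8/5 kN·m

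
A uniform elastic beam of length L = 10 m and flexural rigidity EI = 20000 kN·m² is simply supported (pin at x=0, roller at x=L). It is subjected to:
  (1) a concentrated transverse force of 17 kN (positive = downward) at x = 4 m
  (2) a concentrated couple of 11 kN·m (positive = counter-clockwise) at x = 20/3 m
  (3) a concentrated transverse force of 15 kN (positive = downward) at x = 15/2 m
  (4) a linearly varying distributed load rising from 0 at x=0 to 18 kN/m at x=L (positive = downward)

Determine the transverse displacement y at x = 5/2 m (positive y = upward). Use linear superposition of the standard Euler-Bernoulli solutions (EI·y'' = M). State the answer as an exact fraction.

y(5/2) = -2783663/46080000 m

Load 1 — point force P=17 kN at a=4 m (b=L-a=6):
  y_1 = -Pbx(L²-b²-x²)/(6LEI)  [x≤a] = -17·6·(5/2)·(10²-6²-(5/2)²)/(6·10·20000) = -3927/320000 m
Load 2 — applied couple M₀=11 kN·m at a=20/3 m (b=L-a=10/3):
  y_2 = (M₀x³/(6L)+C₁x)/EI  [x≤a] with C₁=M₀(3b²-L²)/(6L)=-110/9 = (11·(5/2)³/(6·10)+(-110/9)·(5/2))/20000 = -319/230400 m
Load 3 — point force P=15 kN at a=15/2 m (b=L-a=5/2):
  y_3 = -Pbx(L²-b²-x²)/(6LEI)  [x≤a] = -15·(5/2)·(5/2)·(10²-(5/2)²-(5/2)²)/(6·10·20000) = -7/1024 m
Load 4 — triangular load w₀=18 kN/m (0→w₀ over full span):
  y_4 = -w₀x(7L⁴-10L²x²+3x⁴)/(360LEI) = -18·(5/2)·(7·10⁴-10·10²·(5/2)²+3·(5/2)⁴)/(360·10·20000) = -327/8192 m
Superposition: y = Σ y_i = -2783663/46080000 m ≈ -0.060409 m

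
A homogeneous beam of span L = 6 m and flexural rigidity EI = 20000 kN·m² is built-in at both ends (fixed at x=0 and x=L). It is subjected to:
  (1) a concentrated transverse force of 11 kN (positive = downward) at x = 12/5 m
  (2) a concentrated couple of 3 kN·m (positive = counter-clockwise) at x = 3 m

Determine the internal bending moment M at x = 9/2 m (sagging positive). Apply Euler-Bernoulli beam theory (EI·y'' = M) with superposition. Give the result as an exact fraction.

M(9/2) = -903/1000 kN·m

Load 1 — point force P=11 kN at a=12/5 m (b=L-a=18/5):
  M_1 = Pa²(a+3b)(L-x)/L³ - Pa²b/L²  [x>a] = 11·(12/5)²·((12/5)+3·(18/5))·(6-(9/2))/6³ - 11·(12/5)²·(18/5)/6² = -66/125 kN·m
Load 2 — applied couple M₀=3 kN·m at a=3 m (b=L-a=3):
  M_2 = R_Ax - M_A - M₀  [x>a] with R_A=3/4, M_A=3/4 = (3/4)·(9/2) - (3/4) - 3 = -3/8 kN·m
Superposition: M = Σ M_i = -903/1000 kN·m ≈ -0.903000 kN·m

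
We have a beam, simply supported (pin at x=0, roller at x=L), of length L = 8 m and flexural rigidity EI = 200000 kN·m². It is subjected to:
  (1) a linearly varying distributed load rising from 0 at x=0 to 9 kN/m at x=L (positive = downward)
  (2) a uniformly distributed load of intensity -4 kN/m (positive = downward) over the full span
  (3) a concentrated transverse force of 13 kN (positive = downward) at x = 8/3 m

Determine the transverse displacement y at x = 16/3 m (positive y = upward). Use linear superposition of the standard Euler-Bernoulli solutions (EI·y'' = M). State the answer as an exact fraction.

y(16/3) = -476/759375 m

Load 1 — triangular load w₀=9 kN/m (0→w₀ over full span):
  y_1 = -w₀x(7L⁴-10L²x²+3x⁴)/(360LEI) = -9·(16/3)·(7·8⁴-10·8²·(16/3)²+3·(16/3)⁴)/(360·8·200000) = -272/253125 m
Load 2 — uniform load w=-4 kN/m over full span:
  y_2 = -wx(L³-2Lx²+x³)/(24EI) = -(-4)·(16/3)·(8³-2·8·(16/3)²+(16/3)³)/(24·200000) = 704/759375 m
Load 3 — point force P=13 kN at a=8/3 m (b=L-a=16/3):
  y_3 = -Pa(L-x)(2Lx-a²-x²)/(6LEI)  [x>a] = -13·(8/3)·(8-(16/3))·(2·8·(16/3)-(8/3)²-(16/3)²)/(6·8·200000) = -364/759375 m
Superposition: y = Σ y_i = -476/759375 m ≈ -0.000627 m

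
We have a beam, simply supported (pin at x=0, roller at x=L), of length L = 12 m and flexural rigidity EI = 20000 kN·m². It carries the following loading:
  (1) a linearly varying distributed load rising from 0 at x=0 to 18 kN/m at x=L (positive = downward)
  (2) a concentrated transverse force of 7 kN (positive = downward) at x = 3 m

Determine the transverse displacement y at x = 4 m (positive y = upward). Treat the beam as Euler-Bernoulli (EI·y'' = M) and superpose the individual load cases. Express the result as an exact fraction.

y(4) = -6641/60000 m

Load 1 — triangular load w₀=18 kN/m (0→w₀ over full span):
  y_1 = -w₀x(7L⁴-10L²x²+3x⁴)/(360LEI) = -18·4·(7·12⁴-10·12²·4²+3·4⁴)/(360·12·20000) = -64/625 m
Load 2 — point force P=7 kN at a=3 m (b=L-a=9):
  y_2 = -Pa(L-x)(2Lx-a²-x²)/(6LEI)  [x>a] = -7·3·(12-4)·(2·12·4-3²-4²)/(6·12·20000) = -497/60000 m
Superposition: y = Σ y_i = -6641/60000 m ≈ -0.110683 m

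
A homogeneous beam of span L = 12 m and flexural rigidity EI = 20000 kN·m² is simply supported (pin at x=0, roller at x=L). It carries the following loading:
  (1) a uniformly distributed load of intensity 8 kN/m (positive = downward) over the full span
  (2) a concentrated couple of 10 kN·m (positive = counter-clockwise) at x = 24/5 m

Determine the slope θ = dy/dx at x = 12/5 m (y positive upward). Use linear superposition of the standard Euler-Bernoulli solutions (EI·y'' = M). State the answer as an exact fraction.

Load 1 — uniform load w=8 kN/m over full span:
  θ_1 = -w(L³-6Lx²+4x³)/(24EI) = -8·(12³-6·12·(12/5)²+4·(12/5)³)/(24·20000) = -1782/78125 rad
Load 2 — applied couple M₀=10 kN·m at a=24/5 m (b=L-a=36/5):
  θ_2 = (M₀x²/(2L)+C₁)/EI  [x≤a] with C₁=M₀(3b²-L²)/(6L)=8/5 = (10·(12/5)²/(2·12)+(8/5))/20000 = 1/5000 rad
Superposition: θ = Σ θ_i = -14131/625000 rad ≈ -0.022610 rad

θ(12/5) = -14131/625000 rad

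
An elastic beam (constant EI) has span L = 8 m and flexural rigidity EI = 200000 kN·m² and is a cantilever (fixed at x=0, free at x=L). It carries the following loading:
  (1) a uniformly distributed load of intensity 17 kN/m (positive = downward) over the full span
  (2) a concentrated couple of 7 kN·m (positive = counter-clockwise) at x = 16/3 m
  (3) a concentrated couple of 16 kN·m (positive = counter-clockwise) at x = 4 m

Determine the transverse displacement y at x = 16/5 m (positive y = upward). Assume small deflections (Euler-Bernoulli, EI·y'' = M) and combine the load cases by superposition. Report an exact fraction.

Load 1 — uniform load w=17 kN/m over full span:
  y_1 = -wx²(x²-4Lx+6L²)/(24EI) = -17·(16/5)²·((16/5)²-4·8·(16/5)+6·8²)/(24·200000) = -20672/1953125 m
Load 2 — applied couple M₀=7 kN·m at a=16/3 m (b=L-a=8/3):
  y_2 = M₀x²/(2EI)  [x≤a] = 7·(16/5)²/(2·200000) = 14/78125 m
Load 3 — applied couple M₀=16 kN·m at a=4 m (b=L-a=4):
  y_3 = M₀x²/(2EI)  [x≤a] = 16·(16/5)²/(2·200000) = 32/78125 m
Superposition: y = Σ y_i = -19522/1953125 m ≈ -0.009995 m

y(16/5) = -19522/1953125 m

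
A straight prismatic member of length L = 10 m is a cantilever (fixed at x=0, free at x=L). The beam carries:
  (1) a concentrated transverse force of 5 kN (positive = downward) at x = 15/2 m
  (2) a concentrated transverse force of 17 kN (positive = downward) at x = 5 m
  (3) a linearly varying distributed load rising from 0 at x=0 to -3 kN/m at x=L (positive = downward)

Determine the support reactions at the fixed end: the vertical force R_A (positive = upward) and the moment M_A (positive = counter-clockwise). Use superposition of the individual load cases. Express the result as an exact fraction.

R_A = 7 kN, M_A = 45/2 kN·m

Load 1 — point force P=5 kN at a=15/2 m (b=L-a=5/2):
  R_A = P = 5 kN
  M_A = Pa = 5·(15/2) = 75/2 kN·m
Load 2 — point force P=17 kN at a=5 m (b=L-a=5):
  R_A = P = 17 kN
  M_A = Pa = 17·5 = 85 kN·m
Load 3 — triangular load w₀=-3 kN/m (0→w₀ over full span):
  R_A = w₀L/2 = (-3)·10/2 = -15 kN
  M_A = w₀L²/3 = (-3)·10²/3 = -100 kN·m
Superposition: R_A = 7 kN, M_A = 45/2 kN·m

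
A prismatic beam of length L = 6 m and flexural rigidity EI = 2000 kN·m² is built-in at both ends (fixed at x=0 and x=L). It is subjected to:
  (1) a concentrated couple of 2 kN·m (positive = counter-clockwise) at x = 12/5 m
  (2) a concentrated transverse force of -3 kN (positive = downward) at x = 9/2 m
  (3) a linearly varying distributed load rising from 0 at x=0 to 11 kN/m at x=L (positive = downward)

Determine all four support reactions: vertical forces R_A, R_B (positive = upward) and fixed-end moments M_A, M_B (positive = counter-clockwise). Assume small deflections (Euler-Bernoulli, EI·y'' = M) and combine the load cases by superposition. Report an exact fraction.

Load 1 — applied couple M₀=2 kN·m at a=12/5 m (b=L-a=18/5):
  R_A = 6M₀ab/L³ = 6·2·(12/5)·(18/5)/6³ = 12/25 kN
  M_A = M₀b(2a-b)/L² = 2·(18/5)·(2·(12/5)-(18/5))/6² = 6/25 kN·m
  R_B = -6M₀ab/L³ = -6·2·(12/5)·(18/5)/6³ = -12/25 kN
  M_B = M₀a(2b-a)/L² = 2·(12/5)·(2·(18/5)-(12/5))/6² = 16/25 kN·m
Load 2 — point force P=-3 kN at a=9/2 m (b=L-a=3/2):
  R_A = Pb²(3a+b)/L³ = (-3)·(3/2)²·(3·(9/2)+(3/2))/6³ = -15/32 kN
  M_A = Pab²/L² = (-3)·(9/2)·(3/2)²/6² = -27/32 kN·m
  R_B = Pa²(a+3b)/L³ = (-3)·(9/2)²·((9/2)+3·(3/2))/6³ = -81/32 kN
  M_B = -Pa²b/L² = -(-3)·(9/2)²·(3/2)/6² = 81/32 kN·m
Load 3 — triangular load w₀=11 kN/m (0→w₀ over full span):
  R_A = 3w₀L/20 = 3·11·6/20 = 99/10 kN
  M_A = w₀L²/30 = 11·6²/30 = 66/5 kN·m
  R_B = 7w₀L/20 = 7·11·6/20 = 231/10 kN
  M_B = -w₀L²/20 = -11·6²/20 = -99/5 kN·m
Superposition: R_A = 7929/800 kN, M_A = 10077/800 kN·m, R_B = 16071/800 kN, M_B = -13303/800 kN·m

R_A = 7929/800 kN, M_A = 10077/800 kN·m, R_B = 16071/800 kN, M_B = -13303/800 kN·m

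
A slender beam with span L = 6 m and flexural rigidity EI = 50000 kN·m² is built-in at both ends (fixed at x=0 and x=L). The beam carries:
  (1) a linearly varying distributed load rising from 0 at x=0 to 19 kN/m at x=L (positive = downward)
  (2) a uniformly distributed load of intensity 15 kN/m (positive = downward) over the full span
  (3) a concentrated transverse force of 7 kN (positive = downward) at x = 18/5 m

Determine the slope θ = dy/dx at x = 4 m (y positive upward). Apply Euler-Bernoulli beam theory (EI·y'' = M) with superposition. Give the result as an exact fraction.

θ(4) = 19601/28125000 rad

Load 1 — triangular load w₀=19 kN/m (0→w₀ over full span):
  θ_1 = -w₀(2x(L-x)(L-2x)(x+2L)+x²(L-x)²)/(120LEI) = -19·(2·4·(6-4)·(6-2·4)·(4+2·6)+4²·(6-4)²)/(120·6·50000) = 133/562500 rad
Load 2 — uniform load w=15 kN/m over full span:
  θ_2 = -wx(L-x)(L-2x)/(12EI) = -15·4·(6-4)·(6-2·4)/(12·50000) = 1/2500 rad
Load 3 — point force P=7 kN at a=18/5 m (b=L-a=12/5):
  θ_3 = Pa²(L-x)(2bL-(3b+a)(L-x))/(2L³EI)  [x>a] = 7·(18/5)²·(6-4)·(2·(12/5)·6-(3·(12/5)+(18/5))·(6-4))/(2·6³·50000) = 189/3125000 rad
Superposition: θ = Σ θ_i = 19601/28125000 rad ≈ 0.000697 rad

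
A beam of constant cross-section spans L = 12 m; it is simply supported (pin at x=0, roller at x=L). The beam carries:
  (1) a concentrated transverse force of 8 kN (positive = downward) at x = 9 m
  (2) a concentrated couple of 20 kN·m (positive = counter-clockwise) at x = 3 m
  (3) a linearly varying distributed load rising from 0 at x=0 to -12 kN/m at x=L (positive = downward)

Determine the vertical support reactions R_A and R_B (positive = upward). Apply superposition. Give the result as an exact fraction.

R_A = -61/3 kN, R_B = -131/3 kN

Load 1 — point force P=8 kN at a=9 m (b=L-a=3):
  R_A = Pb/L = 8·3/12 = 2 kN
  R_B = Pa/L = 8·9/12 = 6 kN
Load 2 — applied couple M₀=20 kN·m at a=3 m (b=L-a=9):
  R_A = M₀/L = 20/12 = 5/3 kN
  R_B = -M₀/L = -20/12 = -5/3 kN
Load 3 — triangular load w₀=-12 kN/m (0→w₀ over full span):
  R_A = w₀L/6 = (-12)·12/6 = -24 kN
  R_B = w₀L/3 = (-12)·12/3 = -48 kN
Superposition: R_A = -61/3 kN, R_B = -131/3 kN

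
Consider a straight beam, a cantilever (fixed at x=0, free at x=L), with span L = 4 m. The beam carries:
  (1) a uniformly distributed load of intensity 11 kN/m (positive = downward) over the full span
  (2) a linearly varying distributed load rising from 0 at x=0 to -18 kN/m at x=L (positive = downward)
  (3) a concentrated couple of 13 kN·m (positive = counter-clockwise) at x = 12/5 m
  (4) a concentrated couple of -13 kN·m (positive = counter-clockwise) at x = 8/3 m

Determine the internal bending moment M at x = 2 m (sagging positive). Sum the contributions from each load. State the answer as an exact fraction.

Load 1 — uniform load w=11 kN/m over full span:
  M_1 = -w(L-x)²/2 = -11·(4-2)²/2 = -22 kN·m
Load 2 — triangular load w₀=-18 kN/m (0→w₀ over full span):
  M_2 = w₀Lx/2 - w₀L²/3 - w₀x³/(6L) = (-18)·4·2/2 - (-18)·4²/3 - (-18)·2³/(6·4) = 30 kN·m
Load 3 — applied couple M₀=13 kN·m at a=12/5 m (b=L-a=8/5):
  M_3 = M₀  [x≤a] = 13 = 13 kN·m
Load 4 — applied couple M₀=-13 kN·m at a=8/3 m (b=L-a=4/3):
  M_4 = M₀  [x≤a] = (-13) = -13 kN·m
Superposition: M = Σ M_i = 8 kN·m ≈ 8.000000 kN·m

M(2) = 8 kN·m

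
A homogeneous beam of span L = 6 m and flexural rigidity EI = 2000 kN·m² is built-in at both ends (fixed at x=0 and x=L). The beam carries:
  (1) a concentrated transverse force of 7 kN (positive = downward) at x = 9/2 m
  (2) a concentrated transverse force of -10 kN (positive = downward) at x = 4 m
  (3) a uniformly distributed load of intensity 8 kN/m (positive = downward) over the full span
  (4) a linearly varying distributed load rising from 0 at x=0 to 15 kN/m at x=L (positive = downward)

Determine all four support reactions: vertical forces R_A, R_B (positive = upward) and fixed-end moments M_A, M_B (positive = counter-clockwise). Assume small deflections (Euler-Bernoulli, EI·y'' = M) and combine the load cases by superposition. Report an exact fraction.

Load 1 — point force P=7 kN at a=9/2 m (b=L-a=3/2):
  R_A = Pb²(3a+b)/L³ = 7·(3/2)²·(3·(9/2)+(3/2))/6³ = 35/32 kN
  M_A = Pab²/L² = 7·(9/2)·(3/2)²/6² = 63/32 kN·m
  R_B = Pa²(a+3b)/L³ = 7·(9/2)²·((9/2)+3·(3/2))/6³ = 189/32 kN
  M_B = -Pa²b/L² = -7·(9/2)²·(3/2)/6² = -189/32 kN·m
Load 2 — point force P=-10 kN at a=4 m (b=L-a=2):
  R_A = Pb²(3a+b)/L³ = (-10)·2²·(3·4+2)/6³ = -70/27 kN
  M_A = Pab²/L² = (-10)·4·2²/6² = -40/9 kN·m
  R_B = Pa²(a+3b)/L³ = (-10)·4²·(4+3·2)/6³ = -200/27 kN
  M_B = -Pa²b/L² = -(-10)·4²·2/6² = 80/9 kN·m
Load 3 — uniform load w=8 kN/m over full span:
  R_A = wL/2 = 8·6/2 = 24 kN
  M_A = wL²/12 = 8·6²/12 = 24 kN·m
  R_B = wL/2 = 8·6/2 = 24 kN
  M_B = -wL²/12 = -8·6²/12 = -24 kN·m
Load 4 — triangular load w₀=15 kN/m (0→w₀ over full span):
  R_A = 3w₀L/20 = 3·15·6/20 = 27/2 kN
  M_A = w₀L²/30 = 15·6²/30 = 18 kN·m
  R_B = 7w₀L/20 = 7·15·6/20 = 63/2 kN
  M_B = -w₀L²/20 = -15·6²/20 = -27 kN·m
Superposition: R_A = 31105/864 kN, M_A = 11383/288 kN·m, R_B = 46655/864 kN, M_B = -13829/288 kN·m

R_A = 31105/864 kN, M_A = 11383/288 kN·m, R_B = 46655/864 kN, M_B = -13829/288 kN·m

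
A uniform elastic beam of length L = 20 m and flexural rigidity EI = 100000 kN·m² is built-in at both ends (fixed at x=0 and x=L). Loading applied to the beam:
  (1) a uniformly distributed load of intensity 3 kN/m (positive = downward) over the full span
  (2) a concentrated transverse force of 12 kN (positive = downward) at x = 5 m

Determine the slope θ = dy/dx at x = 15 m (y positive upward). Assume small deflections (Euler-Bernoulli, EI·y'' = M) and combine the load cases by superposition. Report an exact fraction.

Load 1 — uniform load w=3 kN/m over full span:
  θ_1 = -wx(L-x)(L-2x)/(12EI) = -3·15·(20-15)·(20-2·15)/(12·100000) = 3/1600 rad
Load 2 — point force P=12 kN at a=5 m (b=L-a=15):
  θ_2 = Pa²(L-x)(2bL-(3b+a)(L-x))/(2L³EI)  [x>a] = 12·5²·(20-15)·(2·15·20-(3·15+5)·(20-15))/(2·20³·100000) = 21/64000 rad
Superposition: θ = Σ θ_i = 141/64000 rad ≈ 0.002203 rad

θ(15) = 141/64000 rad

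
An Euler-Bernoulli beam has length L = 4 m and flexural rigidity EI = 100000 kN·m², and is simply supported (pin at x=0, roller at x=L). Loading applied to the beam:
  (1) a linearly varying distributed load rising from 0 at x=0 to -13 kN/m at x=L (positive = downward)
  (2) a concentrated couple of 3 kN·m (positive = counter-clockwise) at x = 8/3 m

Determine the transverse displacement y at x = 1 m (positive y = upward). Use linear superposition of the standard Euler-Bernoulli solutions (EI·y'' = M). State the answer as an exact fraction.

Load 1 — triangular load w₀=-13 kN/m (0→w₀ over full span):
  y_1 = -w₀x(7L⁴-10L²x²+3x⁴)/(360LEI) = -(-13)·1·(7·4⁴-10·4²·1²+3·1⁴)/(360·4·100000) = 1417/9600000 m
Load 2 — applied couple M₀=3 kN·m at a=8/3 m (b=L-a=4/3):
  y_2 = (M₀x³/(6L)+C₁x)/EI  [x≤a] with C₁=M₀(3b²-L²)/(6L)=-4/3 = (3·1³/(6·4)+(-4/3)·1)/100000 = -29/2400000 m
Superposition: y = Σ y_i = 1301/9600000 m ≈ 0.000136 m

y(1) = 1301/9600000 m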